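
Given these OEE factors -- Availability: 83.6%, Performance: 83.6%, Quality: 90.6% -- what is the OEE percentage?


Formula: OEE = Availability * Performance * Quality / 10000
A * P = 83.6% * 83.6% / 100 = 69.89%
OEE = 69.89% * 90.6% / 100 = 63.3%

63.3%


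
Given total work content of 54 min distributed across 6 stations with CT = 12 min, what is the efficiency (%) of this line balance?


Formula: Efficiency = Sum of Task Times / (N_stations * CT) * 100
Total station capacity = 6 stations * 12 min = 72 min
Efficiency = 54 / 72 * 100 = 75.0%

75.0%


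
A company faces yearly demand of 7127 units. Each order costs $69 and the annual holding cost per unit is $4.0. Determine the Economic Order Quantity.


Formula: EOQ = sqrt(2 * D * S / H)
Numerator: 2 * 7127 * 69 = 983526
2DS/H = 983526 / 4.0 = 245881.5
EOQ = sqrt(245881.5) = 495.9 units

495.9 units


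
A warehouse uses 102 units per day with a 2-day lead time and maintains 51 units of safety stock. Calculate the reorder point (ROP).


Formula: ROP = (Daily Demand * Lead Time) + Safety Stock
Demand during lead time = 102 * 2 = 204 units
ROP = 204 + 51 = 255 units

255 units


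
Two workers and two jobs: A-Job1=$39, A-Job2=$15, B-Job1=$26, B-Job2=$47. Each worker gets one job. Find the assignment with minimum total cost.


Option 1: A->1 + B->2 = $39 + $47 = $86
Option 2: A->2 + B->1 = $15 + $26 = $41
Min cost = min($86, $41) = $41

$41


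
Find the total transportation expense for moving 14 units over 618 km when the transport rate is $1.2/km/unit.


TC = dist * cost * units = 618 * 1.2 * 14 = $10382.40

$10382.40


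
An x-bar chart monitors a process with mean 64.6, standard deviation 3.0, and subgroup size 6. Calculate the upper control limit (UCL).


UCL = 64.6 + 3 * 3.0 / sqrt(6)

68.27


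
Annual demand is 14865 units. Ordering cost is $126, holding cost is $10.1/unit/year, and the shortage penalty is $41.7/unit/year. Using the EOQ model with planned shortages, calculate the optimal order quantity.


Formula: EOQ* = sqrt(2DS/H) * sqrt((H+P)/P)
Base EOQ = sqrt(2*14865*126/10.1) = 609.01 units
Correction = sqrt((10.1+41.7)/41.7) = 1.11454
EOQ* = 609.01 * 1.11454 = 678.8 units

678.8 units


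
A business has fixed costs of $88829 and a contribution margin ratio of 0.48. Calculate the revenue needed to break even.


Formula: BER = Fixed Costs / Contribution Margin Ratio
BER = $88829 / 0.48
BER = $185060.42 (to the nearest cent)

$185060.42


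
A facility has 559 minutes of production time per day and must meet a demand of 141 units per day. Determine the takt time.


Formula: Takt Time = Available Production Time / Customer Demand
Takt = 559 min/day / 141 units/day
Takt = 3.96 min/unit

3.96 min/unit


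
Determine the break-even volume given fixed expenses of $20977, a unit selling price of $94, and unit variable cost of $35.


Formula: BEQ = Fixed Costs / (Price - Variable Cost)
Contribution margin = $94 - $35 = $59/unit
BEQ = ceil($20977 / $59/unit) = ceil(355.54) = 356 units

356 units


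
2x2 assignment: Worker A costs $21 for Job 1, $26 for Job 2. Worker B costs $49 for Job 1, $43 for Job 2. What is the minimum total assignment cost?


Option 1: A->1 + B->2 = $21 + $43 = $64
Option 2: A->2 + B->1 = $26 + $49 = $75
Min cost = min($64, $75) = $64

$64


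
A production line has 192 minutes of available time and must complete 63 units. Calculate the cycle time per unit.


Formula: CT = Available Time / Number of Units
CT = 192 min / 63 units
CT = 3.05 min/unit

3.05 min/unit


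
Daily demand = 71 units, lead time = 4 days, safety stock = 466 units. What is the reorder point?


Formula: ROP = (Daily Demand * Lead Time) + Safety Stock
Demand during lead time = 71 * 4 = 284 units
ROP = 284 + 466 = 750 units

750 units


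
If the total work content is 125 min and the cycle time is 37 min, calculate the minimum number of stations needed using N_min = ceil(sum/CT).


Formula: N_min = ceil(Sum of Task Times / Cycle Time)
N_min = ceil(125 min / 37 min) = ceil(3.3784)
N_min = 4 stations

4


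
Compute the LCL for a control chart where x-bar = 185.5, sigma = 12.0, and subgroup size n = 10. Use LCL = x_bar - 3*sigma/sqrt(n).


LCL = 185.5 - 3 * 12.0 / sqrt(10)

174.12


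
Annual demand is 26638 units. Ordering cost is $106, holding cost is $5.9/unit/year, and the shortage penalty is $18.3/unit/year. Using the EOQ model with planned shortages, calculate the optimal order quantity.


Formula: EOQ* = sqrt(2DS/H) * sqrt((H+P)/P)
Base EOQ = sqrt(2*26638*106/5.9) = 978.35 units
Correction = sqrt((5.9+18.3)/18.3) = 1.14996
EOQ* = 978.35 * 1.14996 = 1125.1 units

1125.1 units


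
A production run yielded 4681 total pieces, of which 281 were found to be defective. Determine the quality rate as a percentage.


Formula: Quality Rate = Good Pieces / Total Pieces * 100
Good pieces = 4681 - 281 = 4400
QR = 4400 / 4681 * 100 = 94.0%

94.0%


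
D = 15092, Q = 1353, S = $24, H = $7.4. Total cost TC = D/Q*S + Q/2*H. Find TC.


TC = 15092/1353 * 24 + 1353/2 * 7.4

$5273.81


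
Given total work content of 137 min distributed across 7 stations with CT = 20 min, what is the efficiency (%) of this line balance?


Formula: Efficiency = Sum of Task Times / (N_stations * CT) * 100
Total station capacity = 7 stations * 20 min = 140 min
Efficiency = 137 / 140 * 100 = 97.9%

97.9%


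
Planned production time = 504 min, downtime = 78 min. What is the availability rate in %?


Formula: Availability = (Planned Time - Downtime) / Planned Time * 100
Uptime = 504 - 78 = 426 min
Availability = 426 / 504 * 100 = 84.5%

84.5%


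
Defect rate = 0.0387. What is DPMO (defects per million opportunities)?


DPMO = defect_rate * 1000000 = 0.0387 * 1000000

38700


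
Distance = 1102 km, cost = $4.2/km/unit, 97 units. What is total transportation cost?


TC = dist * cost * units = 1102 * 4.2 * 97 = $448954.80

$448954.80


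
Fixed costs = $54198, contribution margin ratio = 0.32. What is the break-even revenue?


Formula: BER = Fixed Costs / Contribution Margin Ratio
BER = $54198 / 0.32
BER = $169368.75 (to the nearest cent)

$169368.75


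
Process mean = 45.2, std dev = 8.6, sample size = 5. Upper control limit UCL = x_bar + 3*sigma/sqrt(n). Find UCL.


UCL = 45.2 + 3 * 8.6 / sqrt(5)

56.74


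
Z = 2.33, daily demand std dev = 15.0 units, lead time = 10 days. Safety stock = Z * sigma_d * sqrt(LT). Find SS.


Formula: SS = z * sigma_d * sqrt(LT)
sqrt(LT) = sqrt(10) = 3.1623
SS = 2.33 * 15.0 * 3.1623
SS = 110.5 units

110.5 units


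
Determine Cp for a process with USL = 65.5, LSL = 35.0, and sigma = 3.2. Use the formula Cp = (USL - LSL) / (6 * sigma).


Cp = (65.5 - 35.0) / (6 * 3.2)

1.59


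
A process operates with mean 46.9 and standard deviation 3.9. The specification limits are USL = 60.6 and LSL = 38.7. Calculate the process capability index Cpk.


Cpu = (60.6 - 46.9) / (3 * 3.9) = 1.17
Cpl = (46.9 - 38.7) / (3 * 3.9) = 0.7
Cpk = min(1.17, 0.7) = 0.7

0.7


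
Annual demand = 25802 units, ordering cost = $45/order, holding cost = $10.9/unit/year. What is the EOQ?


Formula: EOQ = sqrt(2 * D * S / H)
Numerator: 2 * 25802 * 45 = 2322180
2DS/H = 2322180 / 10.9 = 213044.0
EOQ = sqrt(213044.0) = 461.6 units

461.6 units


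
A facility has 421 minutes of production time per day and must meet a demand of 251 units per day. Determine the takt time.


Formula: Takt Time = Available Production Time / Customer Demand
Takt = 421 min/day / 251 units/day
Takt = 1.68 min/unit

1.68 min/unit


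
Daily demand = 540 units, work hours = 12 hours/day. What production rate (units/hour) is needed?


Formula: Production Rate = Daily Demand / Available Hours
Rate = 540 units/day / 12 hours/day
Rate = 45.0 units/hour

45.0 units/hour


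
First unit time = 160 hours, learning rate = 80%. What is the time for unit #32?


Formula: T_n = T_1 * (learning_rate)^(log2(n)) where learning_rate = rate/100
Doublings = log2(32) = 5
T_n = 160 * 0.8^5
T_n = 160 * 0.3277 = 52.4 hours

52.4 hours


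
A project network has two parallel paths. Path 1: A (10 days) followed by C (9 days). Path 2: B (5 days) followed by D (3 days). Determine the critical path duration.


Path 1 = 10 + 9 = 19 days
Path 2 = 5 + 3 = 8 days
Duration = max(19, 8) = 19 days

19 days


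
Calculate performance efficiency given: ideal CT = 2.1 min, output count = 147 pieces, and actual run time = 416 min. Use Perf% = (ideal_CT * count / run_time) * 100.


Formula: Performance = (Ideal CT * Total Count) / Run Time * 100
Ideal output time = 2.1 * 147 = 308.7 min
Performance = 308.7 / 416 * 100 = 74.2%

74.2%


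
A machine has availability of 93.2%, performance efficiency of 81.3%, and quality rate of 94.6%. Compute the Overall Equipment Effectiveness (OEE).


Formula: OEE = Availability * Performance * Quality / 10000
A * P = 93.2% * 81.3% / 100 = 75.77%
OEE = 75.77% * 94.6% / 100 = 71.7%

71.7%


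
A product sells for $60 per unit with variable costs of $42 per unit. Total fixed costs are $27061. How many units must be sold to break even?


Formula: BEQ = Fixed Costs / (Price - Variable Cost)
Contribution margin = $60 - $42 = $18/unit
BEQ = ceil($27061 / $18/unit) = ceil(1503.39) = 1504 units

1504 units


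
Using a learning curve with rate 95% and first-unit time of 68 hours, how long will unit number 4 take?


Formula: T_n = T_1 * (learning_rate)^(log2(n)) where learning_rate = rate/100
Doublings = log2(4) = 2
T_n = 68 * 0.95^2
T_n = 68 * 0.9025 = 61.4 hours

61.4 hours


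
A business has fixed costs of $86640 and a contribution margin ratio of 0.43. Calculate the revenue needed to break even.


Formula: BER = Fixed Costs / Contribution Margin Ratio
BER = $86640 / 0.43
BER = $201488.37 (to the nearest cent)

$201488.37


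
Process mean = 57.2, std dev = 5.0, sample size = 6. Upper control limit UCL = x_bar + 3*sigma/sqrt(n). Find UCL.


UCL = 57.2 + 3 * 5.0 / sqrt(6)

63.32


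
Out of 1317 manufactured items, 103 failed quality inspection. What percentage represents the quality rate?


Formula: Quality Rate = Good Pieces / Total Pieces * 100
Good pieces = 1317 - 103 = 1214
QR = 1214 / 1317 * 100 = 92.2%

92.2%


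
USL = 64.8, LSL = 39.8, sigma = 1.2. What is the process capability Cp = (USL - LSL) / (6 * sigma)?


Cp = (64.8 - 39.8) / (6 * 1.2)

3.47


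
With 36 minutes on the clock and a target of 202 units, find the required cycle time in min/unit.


Formula: CT = Available Time / Number of Units
CT = 36 min / 202 units
CT = 0.18 min/unit

0.18 min/unit


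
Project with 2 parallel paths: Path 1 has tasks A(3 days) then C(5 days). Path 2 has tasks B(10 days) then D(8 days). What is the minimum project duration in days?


Path 1 = 3 + 5 = 8 days
Path 2 = 10 + 8 = 18 days
Duration = max(8, 18) = 18 days

18 days


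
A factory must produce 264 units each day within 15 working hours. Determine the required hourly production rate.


Formula: Production Rate = Daily Demand / Available Hours
Rate = 264 units/day / 15 hours/day
Rate = 17.6 units/hour

17.6 units/hour


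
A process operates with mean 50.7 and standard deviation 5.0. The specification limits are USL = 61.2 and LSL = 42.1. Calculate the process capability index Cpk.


Cpu = (61.2 - 50.7) / (3 * 5.0) = 0.7
Cpl = (50.7 - 42.1) / (3 * 5.0) = 0.57
Cpk = min(0.7, 0.57) = 0.57

0.57


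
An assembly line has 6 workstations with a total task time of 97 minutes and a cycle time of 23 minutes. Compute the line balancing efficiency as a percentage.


Formula: Efficiency = Sum of Task Times / (N_stations * CT) * 100
Total station capacity = 6 stations * 23 min = 138 min
Efficiency = 97 / 138 * 100 = 70.3%

70.3%


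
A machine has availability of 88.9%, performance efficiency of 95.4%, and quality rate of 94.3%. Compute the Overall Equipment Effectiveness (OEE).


Formula: OEE = Availability * Performance * Quality / 10000
A * P = 88.9% * 95.4% / 100 = 84.81%
OEE = 84.81% * 94.3% / 100 = 80.0%

80.0%


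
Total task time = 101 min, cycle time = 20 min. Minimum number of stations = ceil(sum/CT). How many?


Formula: N_min = ceil(Sum of Task Times / Cycle Time)
N_min = ceil(101 min / 20 min) = ceil(5.05)
N_min = 6 stations

6


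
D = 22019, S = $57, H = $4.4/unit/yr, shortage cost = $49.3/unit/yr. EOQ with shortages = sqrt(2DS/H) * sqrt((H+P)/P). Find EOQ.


Formula: EOQ* = sqrt(2DS/H) * sqrt((H+P)/P)
Base EOQ = sqrt(2*22019*57/4.4) = 755.31 units
Correction = sqrt((4.4+49.3)/49.3) = 1.04367
EOQ* = 755.31 * 1.04367 = 788.3 units

788.3 units


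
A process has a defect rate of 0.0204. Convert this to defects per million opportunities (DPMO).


DPMO = defect_rate * 1000000 = 0.0204 * 1000000

20400


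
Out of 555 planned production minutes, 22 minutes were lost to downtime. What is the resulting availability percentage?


Formula: Availability = (Planned Time - Downtime) / Planned Time * 100
Uptime = 555 - 22 = 533 min
Availability = 533 / 555 * 100 = 96.0%

96.0%


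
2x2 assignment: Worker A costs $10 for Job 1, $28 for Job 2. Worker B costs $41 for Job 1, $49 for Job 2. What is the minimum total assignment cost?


Option 1: A->1 + B->2 = $10 + $49 = $59
Option 2: A->2 + B->1 = $28 + $41 = $69
Min cost = min($59, $69) = $59

$59


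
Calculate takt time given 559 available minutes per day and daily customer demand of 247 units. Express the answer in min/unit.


Formula: Takt Time = Available Production Time / Customer Demand
Takt = 559 min/day / 247 units/day
Takt = 2.26 min/unit

2.26 min/unit


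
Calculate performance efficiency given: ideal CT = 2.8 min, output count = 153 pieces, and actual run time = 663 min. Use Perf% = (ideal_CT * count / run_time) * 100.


Formula: Performance = (Ideal CT * Total Count) / Run Time * 100
Ideal output time = 2.8 * 153 = 428.4 min
Performance = 428.4 / 663 * 100 = 64.6%

64.6%


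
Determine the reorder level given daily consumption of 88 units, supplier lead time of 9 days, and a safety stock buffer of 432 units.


Formula: ROP = (Daily Demand * Lead Time) + Safety Stock
Demand during lead time = 88 * 9 = 792 units
ROP = 792 + 432 = 1224 units

1224 units


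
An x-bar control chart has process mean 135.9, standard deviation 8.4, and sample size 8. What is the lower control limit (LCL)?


LCL = 135.9 - 3 * 8.4 / sqrt(8)

126.99


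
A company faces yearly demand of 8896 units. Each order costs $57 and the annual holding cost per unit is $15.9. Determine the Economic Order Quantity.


Formula: EOQ = sqrt(2 * D * S / H)
Numerator: 2 * 8896 * 57 = 1014144
2DS/H = 1014144 / 15.9 = 63782.6
EOQ = sqrt(63782.6) = 252.6 units

252.6 units


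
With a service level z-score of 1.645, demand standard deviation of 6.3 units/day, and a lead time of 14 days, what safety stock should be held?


Formula: SS = z * sigma_d * sqrt(LT)
sqrt(LT) = sqrt(14) = 3.7417
SS = 1.645 * 6.3 * 3.7417
SS = 38.8 units

38.8 units


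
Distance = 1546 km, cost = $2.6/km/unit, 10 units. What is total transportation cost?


TC = dist * cost * units = 1546 * 2.6 * 10 = $40196.00

$40196.00


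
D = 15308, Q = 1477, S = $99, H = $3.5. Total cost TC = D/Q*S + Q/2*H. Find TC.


TC = 15308/1477 * 99 + 1477/2 * 3.5

$3610.81


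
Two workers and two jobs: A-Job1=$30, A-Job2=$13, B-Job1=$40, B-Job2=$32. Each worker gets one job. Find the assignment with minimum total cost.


Option 1: A->1 + B->2 = $30 + $32 = $62
Option 2: A->2 + B->1 = $13 + $40 = $53
Min cost = min($62, $53) = $53

$53


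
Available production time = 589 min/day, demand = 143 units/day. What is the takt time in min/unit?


Formula: Takt Time = Available Production Time / Customer Demand
Takt = 589 min/day / 143 units/day
Takt = 4.12 min/unit

4.12 min/unit


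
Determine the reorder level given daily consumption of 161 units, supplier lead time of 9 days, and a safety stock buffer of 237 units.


Formula: ROP = (Daily Demand * Lead Time) + Safety Stock
Demand during lead time = 161 * 9 = 1449 units
ROP = 1449 + 237 = 1686 units

1686 units


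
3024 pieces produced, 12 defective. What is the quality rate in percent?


Formula: Quality Rate = Good Pieces / Total Pieces * 100
Good pieces = 3024 - 12 = 3012
QR = 3012 / 3024 * 100 = 99.6%

99.6%


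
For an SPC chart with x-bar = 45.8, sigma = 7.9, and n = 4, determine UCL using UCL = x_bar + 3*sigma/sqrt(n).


UCL = 45.8 + 3 * 7.9 / sqrt(4)

57.65


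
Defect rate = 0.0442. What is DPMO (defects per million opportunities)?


DPMO = defect_rate * 1000000 = 0.0442 * 1000000

44200


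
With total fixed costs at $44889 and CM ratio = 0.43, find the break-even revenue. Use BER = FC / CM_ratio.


Formula: BER = Fixed Costs / Contribution Margin Ratio
BER = $44889 / 0.43
BER = $104393.02 (to the nearest cent)

$104393.02


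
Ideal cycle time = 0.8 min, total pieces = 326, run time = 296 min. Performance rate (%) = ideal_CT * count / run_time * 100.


Formula: Performance = (Ideal CT * Total Count) / Run Time * 100
Ideal output time = 0.8 * 326 = 260.8 min
Performance = 260.8 / 296 * 100 = 88.1%

88.1%


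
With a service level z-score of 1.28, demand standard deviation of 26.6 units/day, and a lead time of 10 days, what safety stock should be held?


Formula: SS = z * sigma_d * sqrt(LT)
sqrt(LT) = sqrt(10) = 3.1623
SS = 1.28 * 26.6 * 3.1623
SS = 107.7 units

107.7 units


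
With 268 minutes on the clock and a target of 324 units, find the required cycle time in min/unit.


Formula: CT = Available Time / Number of Units
CT = 268 min / 324 units
CT = 0.83 min/unit

0.83 min/unit


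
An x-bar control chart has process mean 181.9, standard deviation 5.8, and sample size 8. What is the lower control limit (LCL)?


LCL = 181.9 - 3 * 5.8 / sqrt(8)

175.75


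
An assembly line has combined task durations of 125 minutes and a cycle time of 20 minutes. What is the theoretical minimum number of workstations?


Formula: N_min = ceil(Sum of Task Times / Cycle Time)
N_min = ceil(125 min / 20 min) = ceil(6.25)
N_min = 7 stations

7


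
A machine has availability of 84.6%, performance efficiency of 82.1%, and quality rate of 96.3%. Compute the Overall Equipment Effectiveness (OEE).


Formula: OEE = Availability * Performance * Quality / 10000
A * P = 84.6% * 82.1% / 100 = 69.46%
OEE = 69.46% * 96.3% / 100 = 66.9%

66.9%


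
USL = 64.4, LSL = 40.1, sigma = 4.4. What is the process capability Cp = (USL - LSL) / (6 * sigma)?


Cp = (64.4 - 40.1) / (6 * 4.4)

0.92


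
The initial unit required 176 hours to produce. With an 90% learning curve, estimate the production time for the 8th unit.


Formula: T_n = T_1 * (learning_rate)^(log2(n)) where learning_rate = rate/100
Doublings = log2(8) = 3
T_n = 176 * 0.9^3
T_n = 176 * 0.729 = 128.3 hours

128.3 hours


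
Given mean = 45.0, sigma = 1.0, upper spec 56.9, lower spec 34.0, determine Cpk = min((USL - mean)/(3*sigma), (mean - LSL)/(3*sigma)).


Cpu = (56.9 - 45.0) / (3 * 1.0) = 3.97
Cpl = (45.0 - 34.0) / (3 * 1.0) = 3.67
Cpk = min(3.97, 3.67) = 3.67

3.67


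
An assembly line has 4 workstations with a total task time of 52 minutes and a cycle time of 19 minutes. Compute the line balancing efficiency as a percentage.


Formula: Efficiency = Sum of Task Times / (N_stations * CT) * 100
Total station capacity = 4 stations * 19 min = 76 min
Efficiency = 52 / 76 * 100 = 68.4%

68.4%


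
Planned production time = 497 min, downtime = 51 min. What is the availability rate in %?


Formula: Availability = (Planned Time - Downtime) / Planned Time * 100
Uptime = 497 - 51 = 446 min
Availability = 446 / 497 * 100 = 89.7%

89.7%


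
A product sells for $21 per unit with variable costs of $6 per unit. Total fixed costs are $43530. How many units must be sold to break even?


Formula: BEQ = Fixed Costs / (Price - Variable Cost)
Contribution margin = $21 - $6 = $15/unit
BEQ = ceil($43530 / $15/unit) = ceil(2902.0) = 2902 units

2902 units


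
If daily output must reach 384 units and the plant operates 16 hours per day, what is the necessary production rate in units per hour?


Formula: Production Rate = Daily Demand / Available Hours
Rate = 384 units/day / 16 hours/day
Rate = 24.0 units/hour

24.0 units/hour


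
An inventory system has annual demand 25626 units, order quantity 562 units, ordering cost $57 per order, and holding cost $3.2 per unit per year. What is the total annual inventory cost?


TC = 25626/562 * 57 + 562/2 * 3.2

$3498.28


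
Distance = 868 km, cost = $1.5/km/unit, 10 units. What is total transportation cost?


TC = dist * cost * units = 868 * 1.5 * 10 = $13020.00

$13020.00


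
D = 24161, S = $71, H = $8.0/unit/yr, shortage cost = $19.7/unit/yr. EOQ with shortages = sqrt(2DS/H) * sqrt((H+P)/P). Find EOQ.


Formula: EOQ* = sqrt(2DS/H) * sqrt((H+P)/P)
Base EOQ = sqrt(2*24161*71/8.0) = 654.87 units
Correction = sqrt((8.0+19.7)/19.7) = 1.18579
EOQ* = 654.87 * 1.18579 = 776.5 units

776.5 units


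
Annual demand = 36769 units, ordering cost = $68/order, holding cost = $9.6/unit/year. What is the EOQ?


Formula: EOQ = sqrt(2 * D * S / H)
Numerator: 2 * 36769 * 68 = 5000584
2DS/H = 5000584 / 9.6 = 520894.2
EOQ = sqrt(520894.2) = 721.7 units

721.7 units


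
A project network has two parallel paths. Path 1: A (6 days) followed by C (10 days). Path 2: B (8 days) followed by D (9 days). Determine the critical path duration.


Path 1 = 6 + 10 = 16 days
Path 2 = 8 + 9 = 17 days
Duration = max(16, 17) = 17 days

17 days


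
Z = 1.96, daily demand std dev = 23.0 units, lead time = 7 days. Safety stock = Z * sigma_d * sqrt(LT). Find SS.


Formula: SS = z * sigma_d * sqrt(LT)
sqrt(LT) = sqrt(7) = 2.6458
SS = 1.96 * 23.0 * 2.6458
SS = 119.3 units

119.3 units


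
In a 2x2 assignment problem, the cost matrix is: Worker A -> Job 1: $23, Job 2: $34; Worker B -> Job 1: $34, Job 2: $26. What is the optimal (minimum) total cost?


Option 1: A->1 + B->2 = $23 + $26 = $49
Option 2: A->2 + B->1 = $34 + $34 = $68
Min cost = min($49, $68) = $49

$49


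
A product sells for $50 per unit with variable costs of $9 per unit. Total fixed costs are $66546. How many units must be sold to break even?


Formula: BEQ = Fixed Costs / (Price - Variable Cost)
Contribution margin = $50 - $9 = $41/unit
BEQ = ceil($66546 / $41/unit) = ceil(1623.07) = 1624 units

1624 units


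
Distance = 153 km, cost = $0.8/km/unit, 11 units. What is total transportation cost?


TC = dist * cost * units = 153 * 0.8 * 11 = $1346.40

$1346.40


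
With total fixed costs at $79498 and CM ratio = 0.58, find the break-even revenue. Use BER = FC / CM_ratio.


Formula: BER = Fixed Costs / Contribution Margin Ratio
BER = $79498 / 0.58
BER = $137065.52 (to the nearest cent)

$137065.52


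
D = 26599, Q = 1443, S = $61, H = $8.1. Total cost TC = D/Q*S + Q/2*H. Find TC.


TC = 26599/1443 * 61 + 1443/2 * 8.1

$6968.57


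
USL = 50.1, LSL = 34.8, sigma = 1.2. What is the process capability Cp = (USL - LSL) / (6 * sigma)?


Cp = (50.1 - 34.8) / (6 * 1.2)

2.13


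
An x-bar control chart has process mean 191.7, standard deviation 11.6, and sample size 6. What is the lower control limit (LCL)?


LCL = 191.7 - 3 * 11.6 / sqrt(6)

177.49


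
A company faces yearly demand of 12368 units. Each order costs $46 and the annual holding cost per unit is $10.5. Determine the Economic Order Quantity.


Formula: EOQ = sqrt(2 * D * S / H)
Numerator: 2 * 12368 * 46 = 1137856
2DS/H = 1137856 / 10.5 = 108367.2
EOQ = sqrt(108367.2) = 329.2 units

329.2 units


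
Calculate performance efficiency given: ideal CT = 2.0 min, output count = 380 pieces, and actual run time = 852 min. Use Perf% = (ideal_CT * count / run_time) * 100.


Formula: Performance = (Ideal CT * Total Count) / Run Time * 100
Ideal output time = 2.0 * 380 = 760.0 min
Performance = 760.0 / 852 * 100 = 89.2%

89.2%


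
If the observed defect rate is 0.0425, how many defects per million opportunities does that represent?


DPMO = defect_rate * 1000000 = 0.0425 * 1000000

42500


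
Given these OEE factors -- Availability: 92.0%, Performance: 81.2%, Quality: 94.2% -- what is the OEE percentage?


Formula: OEE = Availability * Performance * Quality / 10000
A * P = 92.0% * 81.2% / 100 = 74.7%
OEE = 74.7% * 94.2% / 100 = 70.4%

70.4%


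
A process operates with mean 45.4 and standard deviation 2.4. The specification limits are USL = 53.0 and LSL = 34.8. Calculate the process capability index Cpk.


Cpu = (53.0 - 45.4) / (3 * 2.4) = 1.06
Cpl = (45.4 - 34.8) / (3 * 2.4) = 1.47
Cpk = min(1.06, 1.47) = 1.06

1.06


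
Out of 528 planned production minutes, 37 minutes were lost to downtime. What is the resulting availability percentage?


Formula: Availability = (Planned Time - Downtime) / Planned Time * 100
Uptime = 528 - 37 = 491 min
Availability = 491 / 528 * 100 = 93.0%

93.0%


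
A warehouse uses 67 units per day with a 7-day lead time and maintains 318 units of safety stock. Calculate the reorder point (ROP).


Formula: ROP = (Daily Demand * Lead Time) + Safety Stock
Demand during lead time = 67 * 7 = 469 units
ROP = 469 + 318 = 787 units

787 units


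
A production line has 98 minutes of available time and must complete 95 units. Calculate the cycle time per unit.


Formula: CT = Available Time / Number of Units
CT = 98 min / 95 units
CT = 1.03 min/unit

1.03 min/unit


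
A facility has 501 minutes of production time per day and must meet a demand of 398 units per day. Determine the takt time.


Formula: Takt Time = Available Production Time / Customer Demand
Takt = 501 min/day / 398 units/day
Takt = 1.26 min/unit

1.26 min/unit


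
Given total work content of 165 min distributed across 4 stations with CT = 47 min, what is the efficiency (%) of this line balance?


Formula: Efficiency = Sum of Task Times / (N_stations * CT) * 100
Total station capacity = 4 stations * 47 min = 188 min
Efficiency = 165 / 188 * 100 = 87.8%

87.8%


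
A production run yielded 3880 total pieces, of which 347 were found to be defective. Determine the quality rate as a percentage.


Formula: Quality Rate = Good Pieces / Total Pieces * 100
Good pieces = 3880 - 347 = 3533
QR = 3533 / 3880 * 100 = 91.1%

91.1%


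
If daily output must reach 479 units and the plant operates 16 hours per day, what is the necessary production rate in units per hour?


Formula: Production Rate = Daily Demand / Available Hours
Rate = 479 units/day / 16 hours/day
Rate = 29.9 units/hour

29.9 units/hour


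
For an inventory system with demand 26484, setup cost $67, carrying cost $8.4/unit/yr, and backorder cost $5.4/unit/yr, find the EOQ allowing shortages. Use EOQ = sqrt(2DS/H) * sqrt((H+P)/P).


Formula: EOQ* = sqrt(2DS/H) * sqrt((H+P)/P)
Base EOQ = sqrt(2*26484*67/8.4) = 649.99 units
Correction = sqrt((8.4+5.4)/5.4) = 1.59861
EOQ* = 649.99 * 1.59861 = 1039.1 units

1039.1 units


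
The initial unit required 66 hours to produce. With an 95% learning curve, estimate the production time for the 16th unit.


Formula: T_n = T_1 * (learning_rate)^(log2(n)) where learning_rate = rate/100
Doublings = log2(16) = 4
T_n = 66 * 0.95^4
T_n = 66 * 0.8145 = 53.8 hours

53.8 hours


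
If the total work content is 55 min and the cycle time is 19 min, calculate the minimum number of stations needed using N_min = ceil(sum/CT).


Formula: N_min = ceil(Sum of Task Times / Cycle Time)
N_min = ceil(55 min / 19 min) = ceil(2.8947)
N_min = 3 stations

3


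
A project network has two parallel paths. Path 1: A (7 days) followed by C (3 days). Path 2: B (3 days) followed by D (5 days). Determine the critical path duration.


Path 1 = 7 + 3 = 10 days
Path 2 = 3 + 5 = 8 days
Duration = max(10, 8) = 10 days

10 days


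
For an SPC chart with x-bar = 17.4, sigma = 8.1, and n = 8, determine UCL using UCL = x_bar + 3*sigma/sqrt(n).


UCL = 17.4 + 3 * 8.1 / sqrt(8)

25.99


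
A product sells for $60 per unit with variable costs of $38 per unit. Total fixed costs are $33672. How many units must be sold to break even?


Formula: BEQ = Fixed Costs / (Price - Variable Cost)
Contribution margin = $60 - $38 = $22/unit
BEQ = ceil($33672 / $22/unit) = ceil(1530.55) = 1531 units

1531 units


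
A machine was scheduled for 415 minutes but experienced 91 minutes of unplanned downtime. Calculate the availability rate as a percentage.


Formula: Availability = (Planned Time - Downtime) / Planned Time * 100
Uptime = 415 - 91 = 324 min
Availability = 324 / 415 * 100 = 78.1%

78.1%


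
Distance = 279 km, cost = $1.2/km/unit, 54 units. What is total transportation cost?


TC = dist * cost * units = 279 * 1.2 * 54 = $18079.20

$18079.20


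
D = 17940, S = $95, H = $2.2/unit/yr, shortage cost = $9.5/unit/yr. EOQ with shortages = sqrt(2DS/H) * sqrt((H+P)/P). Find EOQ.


Formula: EOQ* = sqrt(2DS/H) * sqrt((H+P)/P)
Base EOQ = sqrt(2*17940*95/2.2) = 1244.73 units
Correction = sqrt((2.2+9.5)/9.5) = 1.10977
EOQ* = 1244.73 * 1.10977 = 1381.4 units

1381.4 units


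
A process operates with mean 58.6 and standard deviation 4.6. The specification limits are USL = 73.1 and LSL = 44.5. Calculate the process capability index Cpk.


Cpu = (73.1 - 58.6) / (3 * 4.6) = 1.05
Cpl = (58.6 - 44.5) / (3 * 4.6) = 1.02
Cpk = min(1.05, 1.02) = 1.02

1.02


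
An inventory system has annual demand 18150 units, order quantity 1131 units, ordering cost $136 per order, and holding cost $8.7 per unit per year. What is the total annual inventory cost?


TC = 18150/1131 * 136 + 1131/2 * 8.7

$7102.34


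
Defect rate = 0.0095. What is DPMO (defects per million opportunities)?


DPMO = defect_rate * 1000000 = 0.0095 * 1000000

9500


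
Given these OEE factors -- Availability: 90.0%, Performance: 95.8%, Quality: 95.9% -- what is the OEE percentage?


Formula: OEE = Availability * Performance * Quality / 10000
A * P = 90.0% * 95.8% / 100 = 86.22%
OEE = 86.22% * 95.9% / 100 = 82.7%

82.7%


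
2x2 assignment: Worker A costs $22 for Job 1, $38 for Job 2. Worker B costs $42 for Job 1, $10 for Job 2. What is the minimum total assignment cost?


Option 1: A->1 + B->2 = $22 + $10 = $32
Option 2: A->2 + B->1 = $38 + $42 = $80
Min cost = min($32, $80) = $32

$32


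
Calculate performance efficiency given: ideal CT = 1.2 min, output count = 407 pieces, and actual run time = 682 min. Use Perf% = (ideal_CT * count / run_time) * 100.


Formula: Performance = (Ideal CT * Total Count) / Run Time * 100
Ideal output time = 1.2 * 407 = 488.4 min
Performance = 488.4 / 682 * 100 = 71.6%

71.6%


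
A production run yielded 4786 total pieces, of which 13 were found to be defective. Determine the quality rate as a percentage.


Formula: Quality Rate = Good Pieces / Total Pieces * 100
Good pieces = 4786 - 13 = 4773
QR = 4773 / 4786 * 100 = 99.7%

99.7%


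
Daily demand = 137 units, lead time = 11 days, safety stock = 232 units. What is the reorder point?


Formula: ROP = (Daily Demand * Lead Time) + Safety Stock
Demand during lead time = 137 * 11 = 1507 units
ROP = 1507 + 232 = 1739 units

1739 units


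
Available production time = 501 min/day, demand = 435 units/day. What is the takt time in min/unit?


Formula: Takt Time = Available Production Time / Customer Demand
Takt = 501 min/day / 435 units/day
Takt = 1.15 min/unit

1.15 min/unit


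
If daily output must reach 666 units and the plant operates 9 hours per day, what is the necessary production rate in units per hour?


Formula: Production Rate = Daily Demand / Available Hours
Rate = 666 units/day / 9 hours/day
Rate = 74.0 units/hour

74.0 units/hour


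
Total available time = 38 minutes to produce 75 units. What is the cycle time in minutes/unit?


Formula: CT = Available Time / Number of Units
CT = 38 min / 75 units
CT = 0.51 min/unit

0.51 min/unit


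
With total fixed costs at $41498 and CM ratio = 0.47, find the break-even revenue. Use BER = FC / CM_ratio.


Formula: BER = Fixed Costs / Contribution Margin Ratio
BER = $41498 / 0.47
BER = $88293.62 (to the nearest cent)

$88293.62


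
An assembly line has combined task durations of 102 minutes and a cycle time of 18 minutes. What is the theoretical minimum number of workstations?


Formula: N_min = ceil(Sum of Task Times / Cycle Time)
N_min = ceil(102 min / 18 min) = ceil(5.6667)
N_min = 6 stations

6


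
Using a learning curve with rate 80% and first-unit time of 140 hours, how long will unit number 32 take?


Formula: T_n = T_1 * (learning_rate)^(log2(n)) where learning_rate = rate/100
Doublings = log2(32) = 5
T_n = 140 * 0.8^5
T_n = 140 * 0.3277 = 45.9 hours

45.9 hours


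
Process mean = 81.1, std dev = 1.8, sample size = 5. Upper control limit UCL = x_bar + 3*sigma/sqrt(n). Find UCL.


UCL = 81.1 + 3 * 1.8 / sqrt(5)

83.51


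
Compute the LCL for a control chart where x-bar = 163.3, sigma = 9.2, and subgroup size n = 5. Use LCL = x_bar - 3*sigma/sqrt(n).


LCL = 163.3 - 3 * 9.2 / sqrt(5)

150.96


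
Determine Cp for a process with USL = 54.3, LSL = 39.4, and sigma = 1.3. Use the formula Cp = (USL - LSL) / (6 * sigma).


Cp = (54.3 - 39.4) / (6 * 1.3)

1.91


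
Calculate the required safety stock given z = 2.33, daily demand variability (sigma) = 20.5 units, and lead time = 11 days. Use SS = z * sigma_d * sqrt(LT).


Formula: SS = z * sigma_d * sqrt(LT)
sqrt(LT) = sqrt(11) = 3.3166
SS = 2.33 * 20.5 * 3.3166
SS = 158.4 units

158.4 units


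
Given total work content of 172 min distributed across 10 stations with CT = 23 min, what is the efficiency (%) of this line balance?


Formula: Efficiency = Sum of Task Times / (N_stations * CT) * 100
Total station capacity = 10 stations * 23 min = 230 min
Efficiency = 172 / 230 * 100 = 74.8%

74.8%


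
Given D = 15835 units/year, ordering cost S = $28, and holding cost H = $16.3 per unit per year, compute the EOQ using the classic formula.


Formula: EOQ = sqrt(2 * D * S / H)
Numerator: 2 * 15835 * 28 = 886760
2DS/H = 886760 / 16.3 = 54402.5
EOQ = sqrt(54402.5) = 233.2 units

233.2 units


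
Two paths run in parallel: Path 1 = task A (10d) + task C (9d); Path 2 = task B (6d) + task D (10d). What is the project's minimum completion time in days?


Path 1 = 10 + 9 = 19 days
Path 2 = 6 + 10 = 16 days
Duration = max(19, 16) = 19 days

19 days


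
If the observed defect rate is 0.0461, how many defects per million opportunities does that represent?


DPMO = defect_rate * 1000000 = 0.0461 * 1000000

46100


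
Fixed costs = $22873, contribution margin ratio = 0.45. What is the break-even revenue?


Formula: BER = Fixed Costs / Contribution Margin Ratio
BER = $22873 / 0.45
BER = $50828.89 (to the nearest cent)

$50828.89


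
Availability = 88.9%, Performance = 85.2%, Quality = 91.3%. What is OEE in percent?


Formula: OEE = Availability * Performance * Quality / 10000
A * P = 88.9% * 85.2% / 100 = 75.74%
OEE = 75.74% * 91.3% / 100 = 69.2%

69.2%


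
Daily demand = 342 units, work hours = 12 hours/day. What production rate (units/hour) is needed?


Formula: Production Rate = Daily Demand / Available Hours
Rate = 342 units/day / 12 hours/day
Rate = 28.5 units/hour

28.5 units/hour


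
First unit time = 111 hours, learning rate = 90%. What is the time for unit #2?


Formula: T_n = T_1 * (learning_rate)^(log2(n)) where learning_rate = rate/100
Doublings = log2(2) = 1
T_n = 111 * 0.9^1
T_n = 111 * 0.9 = 99.9 hours

99.9 hours


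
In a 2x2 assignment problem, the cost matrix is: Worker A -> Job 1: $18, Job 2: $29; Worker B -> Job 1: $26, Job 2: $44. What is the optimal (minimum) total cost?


Option 1: A->1 + B->2 = $18 + $44 = $62
Option 2: A->2 + B->1 = $29 + $26 = $55
Min cost = min($62, $55) = $55

$55


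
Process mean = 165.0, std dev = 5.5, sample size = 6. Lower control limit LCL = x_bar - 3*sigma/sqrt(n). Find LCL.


LCL = 165.0 - 3 * 5.5 / sqrt(6)

158.26


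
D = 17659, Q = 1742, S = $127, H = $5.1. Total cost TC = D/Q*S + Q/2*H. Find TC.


TC = 17659/1742 * 127 + 1742/2 * 5.1

$5729.52


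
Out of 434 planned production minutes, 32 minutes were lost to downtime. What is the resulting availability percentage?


Formula: Availability = (Planned Time - Downtime) / Planned Time * 100
Uptime = 434 - 32 = 402 min
Availability = 402 / 434 * 100 = 92.6%

92.6%


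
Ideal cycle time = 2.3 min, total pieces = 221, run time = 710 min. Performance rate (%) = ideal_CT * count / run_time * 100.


Formula: Performance = (Ideal CT * Total Count) / Run Time * 100
Ideal output time = 2.3 * 221 = 508.3 min
Performance = 508.3 / 710 * 100 = 71.6%

71.6%


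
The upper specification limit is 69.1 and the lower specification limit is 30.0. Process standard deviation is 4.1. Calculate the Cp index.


Cp = (69.1 - 30.0) / (6 * 4.1)

1.59


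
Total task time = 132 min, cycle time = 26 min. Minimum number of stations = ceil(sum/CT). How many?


Formula: N_min = ceil(Sum of Task Times / Cycle Time)
N_min = ceil(132 min / 26 min) = ceil(5.0769)
N_min = 6 stations

6


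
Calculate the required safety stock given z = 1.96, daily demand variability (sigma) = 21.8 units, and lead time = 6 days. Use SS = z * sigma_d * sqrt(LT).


Formula: SS = z * sigma_d * sqrt(LT)
sqrt(LT) = sqrt(6) = 2.4495
SS = 1.96 * 21.8 * 2.4495
SS = 104.7 units

104.7 units


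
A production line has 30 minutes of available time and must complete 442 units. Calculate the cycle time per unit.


Formula: CT = Available Time / Number of Units
CT = 30 min / 442 units
CT = 0.07 min/unit

0.07 min/unit


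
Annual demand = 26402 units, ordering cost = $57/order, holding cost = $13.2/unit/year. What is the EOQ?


Formula: EOQ = sqrt(2 * D * S / H)
Numerator: 2 * 26402 * 57 = 3009828
2DS/H = 3009828 / 13.2 = 228017.3
EOQ = sqrt(228017.3) = 477.5 units

477.5 units


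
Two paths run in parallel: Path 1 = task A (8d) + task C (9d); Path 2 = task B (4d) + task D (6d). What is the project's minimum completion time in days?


Path 1 = 8 + 9 = 17 days
Path 2 = 4 + 6 = 10 days
Duration = max(17, 10) = 17 days

17 days


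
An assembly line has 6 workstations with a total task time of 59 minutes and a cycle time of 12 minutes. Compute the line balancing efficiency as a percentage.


Formula: Efficiency = Sum of Task Times / (N_stations * CT) * 100
Total station capacity = 6 stations * 12 min = 72 min
Efficiency = 59 / 72 * 100 = 81.9%

81.9%


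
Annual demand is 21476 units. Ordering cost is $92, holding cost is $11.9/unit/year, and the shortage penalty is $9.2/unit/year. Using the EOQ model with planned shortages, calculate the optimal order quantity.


Formula: EOQ* = sqrt(2DS/H) * sqrt((H+P)/P)
Base EOQ = sqrt(2*21476*92/11.9) = 576.25 units
Correction = sqrt((11.9+9.2)/9.2) = 1.51442
EOQ* = 576.25 * 1.51442 = 872.7 units

872.7 units


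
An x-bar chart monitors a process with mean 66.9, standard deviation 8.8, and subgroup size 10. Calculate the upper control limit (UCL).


UCL = 66.9 + 3 * 8.8 / sqrt(10)

75.25


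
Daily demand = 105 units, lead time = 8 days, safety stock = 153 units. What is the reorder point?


Formula: ROP = (Daily Demand * Lead Time) + Safety Stock
Demand during lead time = 105 * 8 = 840 units
ROP = 840 + 153 = 993 units

993 units


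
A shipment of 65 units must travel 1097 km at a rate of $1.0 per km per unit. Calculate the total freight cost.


TC = dist * cost * units = 1097 * 1.0 * 65 = $71305.00

$71305.00


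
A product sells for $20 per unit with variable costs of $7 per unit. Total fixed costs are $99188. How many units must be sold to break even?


Formula: BEQ = Fixed Costs / (Price - Variable Cost)
Contribution margin = $20 - $7 = $13/unit
BEQ = ceil($99188 / $13/unit) = ceil(7629.85) = 7630 units

7630 units
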